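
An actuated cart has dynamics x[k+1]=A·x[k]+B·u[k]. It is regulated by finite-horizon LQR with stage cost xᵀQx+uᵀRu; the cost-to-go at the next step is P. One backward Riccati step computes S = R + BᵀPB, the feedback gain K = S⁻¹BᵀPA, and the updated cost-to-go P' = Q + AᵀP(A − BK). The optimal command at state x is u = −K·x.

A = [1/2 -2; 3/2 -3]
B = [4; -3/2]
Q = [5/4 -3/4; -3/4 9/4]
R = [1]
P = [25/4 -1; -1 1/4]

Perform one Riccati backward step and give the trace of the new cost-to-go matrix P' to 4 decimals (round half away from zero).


4.9799

BᵀP = [26.5000 -4.3750]
S = R + BᵀPB = [1] + [112.5625] = [113.5625]
BᵀPA = [6.6875 -39.8750]
K = S⁻¹·BᵀPA = [0.0589 -0.3511]
A−BK = [0.2644 -0.5955; 1.5883 -3.5267]
AᵀP(A−BK) = [0.2312 -0.5268; -0.5268 1.2488]
P' = Q + AᵀP(A−BK) = [1.4812 -1.2768; -1.2768 3.4988]
tr(P') = 4.9799


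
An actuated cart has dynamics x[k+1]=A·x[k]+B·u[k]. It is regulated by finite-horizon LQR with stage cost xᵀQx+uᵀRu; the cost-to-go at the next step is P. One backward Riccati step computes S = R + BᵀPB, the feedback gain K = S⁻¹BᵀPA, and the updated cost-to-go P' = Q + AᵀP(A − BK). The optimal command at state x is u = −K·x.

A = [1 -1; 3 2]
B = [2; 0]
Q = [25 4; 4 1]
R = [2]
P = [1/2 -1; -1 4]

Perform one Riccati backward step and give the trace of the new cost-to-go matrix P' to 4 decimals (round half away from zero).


64.5000

BᵀP = [1.0000 -2.0000]
S = R + BᵀPB = [2] + [2.0000] = [4.0000]
BᵀPA = [-5.0000 -5.0000]
K = S⁻¹·BᵀPA = [-1.2500 -1.2500]
A−BK = [3.5000 1.5000; 3.0000 2.0000]
AᵀP(A−BK) = [24.2500 18.2500; 18.2500 14.2500]
P' = Q + AᵀP(A−BK) = [49.2500 22.2500; 22.2500 15.2500]
tr(P') = 64.5000


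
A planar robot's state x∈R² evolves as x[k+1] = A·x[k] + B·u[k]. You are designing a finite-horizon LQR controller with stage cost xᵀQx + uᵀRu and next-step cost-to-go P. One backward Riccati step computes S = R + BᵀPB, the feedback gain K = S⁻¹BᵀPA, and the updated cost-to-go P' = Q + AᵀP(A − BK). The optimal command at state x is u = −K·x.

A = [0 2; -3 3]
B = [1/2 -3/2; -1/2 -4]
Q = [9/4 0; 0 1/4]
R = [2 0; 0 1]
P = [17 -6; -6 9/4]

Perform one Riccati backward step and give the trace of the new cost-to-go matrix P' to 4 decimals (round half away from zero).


BᵀP = [11.5000 -4.1250; -1.5000 0.0000]
S = R + BᵀPB = [2 0; 0 1] + [7.8125 -0.7500; -0.7500 2.2500] = [9.8125 -0.7500; -0.7500 3.2500]
BᵀPA = [12.3750 10.6250; 0.0000 -3.0000]
K = S⁻¹·BᵀPA = [1.2838 1.0304; 0.2963 -0.6853]
A−BK = [-0.1975 0.4569; -1.1731 0.7741]
AᵀP(A−BK) = [4.3631 2.9985; 2.9985 3.2459]
P' = Q + AᵀP(A−BK) = [6.6131 2.9985; 2.9985 3.4959]
tr(P') = 10.1090

10.1090


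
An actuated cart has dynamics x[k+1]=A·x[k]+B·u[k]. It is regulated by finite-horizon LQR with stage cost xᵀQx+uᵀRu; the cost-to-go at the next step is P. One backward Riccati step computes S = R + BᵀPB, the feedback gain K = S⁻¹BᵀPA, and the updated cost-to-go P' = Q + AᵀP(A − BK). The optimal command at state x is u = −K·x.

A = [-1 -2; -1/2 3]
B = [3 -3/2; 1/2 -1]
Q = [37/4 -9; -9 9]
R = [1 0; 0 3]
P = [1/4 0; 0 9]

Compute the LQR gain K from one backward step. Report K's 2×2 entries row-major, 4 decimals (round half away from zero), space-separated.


-0.2741 0.0826 0.2653 -2.0526

BᵀP = [0.7500 4.5000; -0.3750 -9.0000]
S = R + BᵀPB = [1 0; 0 3] + [4.5000 -5.6250; -5.6250 9.5625] = [5.5000 -5.6250; -5.6250 12.5625]
BᵀPA = [-3.0000 12.0000; 4.8750 -26.2500]
K = S⁻¹·BᵀPA = [-0.2741 0.0826; 0.2653 -2.0526]
A−BK = [0.2203 -5.3267; -0.0976 0.9061]
AᵀP(A−BK) = [0.3842 -2.7459; -2.7459 27.1289]
P' = Q + AᵀP(A−BK) = [9.6342 -11.7459; -11.7459 36.1289]
tr(P') = 45.7631


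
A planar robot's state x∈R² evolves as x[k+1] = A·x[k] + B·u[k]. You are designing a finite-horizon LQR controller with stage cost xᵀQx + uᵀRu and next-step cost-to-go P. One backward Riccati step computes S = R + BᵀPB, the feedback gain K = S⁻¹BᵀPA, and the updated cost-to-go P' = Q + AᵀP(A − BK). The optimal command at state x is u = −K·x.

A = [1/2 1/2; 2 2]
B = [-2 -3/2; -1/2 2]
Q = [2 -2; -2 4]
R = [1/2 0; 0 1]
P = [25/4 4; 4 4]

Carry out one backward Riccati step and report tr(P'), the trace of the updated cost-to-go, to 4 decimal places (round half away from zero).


BᵀP = [-14.5000 -10.0000; -1.3750 2.0000]
S = R + BᵀPB = [1/2 0; 0 1] + [34.0000 1.7500; 1.7500 6.0625] = [34.5000 1.7500; 1.7500 7.0625]
BᵀPA = [-27.2500 -27.2500; 3.3125 3.3125]
K = S⁻¹·BᵀPA = [-0.8240 -0.8240; 0.6732 0.6732]
A−BK = [-0.1382 -0.1382; 0.2416 0.2416]
AᵀP(A−BK) = [0.8784 0.8784; 0.8784 0.8784]
P' = Q + AᵀP(A−BK) = [2.8784 -1.1216; -1.1216 4.8784]
tr(P') = 7.7569

7.7569


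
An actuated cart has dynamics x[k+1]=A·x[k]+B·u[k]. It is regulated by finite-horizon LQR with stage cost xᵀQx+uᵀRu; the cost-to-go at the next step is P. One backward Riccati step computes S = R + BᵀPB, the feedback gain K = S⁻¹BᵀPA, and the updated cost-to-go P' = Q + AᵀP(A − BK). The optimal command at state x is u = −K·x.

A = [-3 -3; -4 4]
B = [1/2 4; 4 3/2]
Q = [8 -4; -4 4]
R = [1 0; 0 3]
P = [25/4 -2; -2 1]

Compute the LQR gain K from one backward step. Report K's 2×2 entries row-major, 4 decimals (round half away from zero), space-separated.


BᵀP = [-4.8750 3.0000; 22.0000 -6.5000]
S = R + BᵀPB = [1 0; 0 3] + [9.5625 -15.0000; -15.0000 78.2500] = [10.5625 -15.0000; -15.0000 81.2500]
BᵀPA = [2.6250 26.6250; -40.0000 -92.0000]
K = S⁻¹·BᵀPA = [-0.6107 1.2370; -0.6051 -0.9039]
A−BK = [-0.2744 -0.0028; -0.6495 0.4078]
AᵀP(A−BK) = [1.6508 0.8454; 0.8454 4.1524]
P' = Q + AᵀP(A−BK) = [9.6508 -3.1546; -3.1546 8.1524]
tr(P') = 17.8032

-0.6107 1.2370 -0.6051 -0.9039


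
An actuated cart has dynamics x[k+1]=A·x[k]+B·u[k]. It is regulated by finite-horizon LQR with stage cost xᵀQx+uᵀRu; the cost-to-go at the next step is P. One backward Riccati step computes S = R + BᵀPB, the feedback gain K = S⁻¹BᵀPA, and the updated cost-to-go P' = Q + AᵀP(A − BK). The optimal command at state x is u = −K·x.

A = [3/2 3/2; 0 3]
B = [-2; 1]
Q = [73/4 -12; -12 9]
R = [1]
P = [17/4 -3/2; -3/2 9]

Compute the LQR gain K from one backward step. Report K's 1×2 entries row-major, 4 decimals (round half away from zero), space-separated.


-0.4545 0.6364

BᵀP = [-10.0000 12.0000]
S = R + BᵀPB = [1] + [32.0000] = [33.0000]
BᵀPA = [-15.0000 21.0000]
K = S⁻¹·BᵀPA = [-0.4545 0.6364]
A−BK = [0.5909 2.7727; 0.4545 2.3636]
AᵀP(A−BK) = [2.7443 12.3580; 12.3580 63.6989]
P' = Q + AᵀP(A−BK) = [20.9943 0.3580; 0.3580 72.6989]
tr(P') = 93.6932


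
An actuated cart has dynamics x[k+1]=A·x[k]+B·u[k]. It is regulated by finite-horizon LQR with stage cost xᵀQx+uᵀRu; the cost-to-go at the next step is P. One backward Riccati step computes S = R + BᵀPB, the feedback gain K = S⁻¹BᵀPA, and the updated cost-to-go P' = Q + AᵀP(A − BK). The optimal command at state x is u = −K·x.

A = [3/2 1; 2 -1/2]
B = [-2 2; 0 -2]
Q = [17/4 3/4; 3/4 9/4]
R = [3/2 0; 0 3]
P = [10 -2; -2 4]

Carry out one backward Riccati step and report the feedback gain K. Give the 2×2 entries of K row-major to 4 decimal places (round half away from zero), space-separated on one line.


BᵀP = [-20.0000 4.0000; 24.0000 -12.0000]
S = R + BᵀPB = [3/2 0; 0 3] + [40.0000 -48.0000; -48.0000 72.0000] = [41.5000 -48.0000; -48.0000 75.0000]
BᵀPA = [-22.0000 -22.0000; 12.0000 30.0000]
K = S⁻¹·BᵀPA = [-1.3284 -0.2597; -0.6902 0.2338]
A−BK = [0.2236 0.0130; 0.6197 -0.0325]
AᵀP(A−BK) = [5.5575 -0.0195; -0.0195 0.2727]
P' = Q + AᵀP(A−BK) = [9.8075 0.7305; 0.7305 2.5227]
tr(P') = 12.3302

-1.3284 -0.2597 -0.6902 0.2338


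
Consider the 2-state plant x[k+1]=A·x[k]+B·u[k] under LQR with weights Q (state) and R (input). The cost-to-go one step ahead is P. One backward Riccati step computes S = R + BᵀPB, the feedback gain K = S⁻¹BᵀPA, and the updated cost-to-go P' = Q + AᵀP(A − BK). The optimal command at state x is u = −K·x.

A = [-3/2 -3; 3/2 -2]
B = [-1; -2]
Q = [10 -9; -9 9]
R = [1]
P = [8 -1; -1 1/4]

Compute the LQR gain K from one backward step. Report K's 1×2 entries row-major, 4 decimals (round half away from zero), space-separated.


BᵀP = [-6.0000 0.5000]
S = R + BᵀPB = [1] + [5.0000] = [6.0000]
BᵀPA = [9.7500 17.0000]
K = S⁻¹·BᵀPA = [1.6250 2.8333]
A−BK = [0.1250 -0.1667; 4.7500 3.6667]
AᵀP(A−BK) = [7.2188 9.1250; 9.1250 12.8333]
P' = Q + AᵀP(A−BK) = [17.2188 0.1250; 0.1250 21.8333]
tr(P') = 39.0521

1.6250 2.8333


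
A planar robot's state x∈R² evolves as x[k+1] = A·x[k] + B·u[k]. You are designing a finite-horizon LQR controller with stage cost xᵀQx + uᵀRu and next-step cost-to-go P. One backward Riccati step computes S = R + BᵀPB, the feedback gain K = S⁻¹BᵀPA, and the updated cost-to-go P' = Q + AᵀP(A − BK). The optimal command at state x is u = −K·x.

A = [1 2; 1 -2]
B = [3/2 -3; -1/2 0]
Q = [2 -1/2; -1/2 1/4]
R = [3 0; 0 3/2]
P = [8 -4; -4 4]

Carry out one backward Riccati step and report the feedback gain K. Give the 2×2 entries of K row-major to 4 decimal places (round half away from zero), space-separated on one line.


BᵀP = [14.0000 -8.0000; -24.0000 12.0000]
S = R + BᵀPB = [3 0; 0 3/2] + [25.0000 -42.0000; -42.0000 72.0000] = [28.0000 -42.0000; -42.0000 73.5000]
BᵀPA = [6.0000 44.0000; -12.0000 -72.0000]
K = S⁻¹·BᵀPA = [-0.2143 0.7143; -0.2857 -0.5714]
A−BK = [0.4643 -0.7857; 0.8929 -1.6429]
AᵀP(A−BK) = [1.8571 -3.1429; -3.1429 7.4286]
P' = Q + AᵀP(A−BK) = [3.8571 -3.6429; -3.6429 7.6786]
tr(P') = 11.5357

-0.2143 0.7143 -0.2857 -0.5714


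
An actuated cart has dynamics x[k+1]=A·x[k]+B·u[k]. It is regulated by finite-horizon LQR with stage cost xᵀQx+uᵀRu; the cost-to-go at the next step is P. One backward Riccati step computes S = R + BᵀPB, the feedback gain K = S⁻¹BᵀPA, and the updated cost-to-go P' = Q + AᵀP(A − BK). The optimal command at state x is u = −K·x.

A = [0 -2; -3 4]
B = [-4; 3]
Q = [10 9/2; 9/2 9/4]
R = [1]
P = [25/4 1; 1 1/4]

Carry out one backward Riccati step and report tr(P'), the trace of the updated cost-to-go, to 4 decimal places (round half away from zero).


14.1743

BᵀP = [-22.0000 -3.2500]
S = R + BᵀPB = [1] + [78.2500] = [79.2500]
BᵀPA = [9.7500 31.0000]
K = S⁻¹·BᵀPA = [0.1230 0.3912]
A−BK = [0.4921 -0.4353; -3.3691 2.8265]
AᵀP(A−BK) = [1.0505 -0.8139; -0.8139 0.8738]
P' = Q + AᵀP(A−BK) = [11.0505 3.6861; 3.6861 3.1238]
tr(P') = 14.1743


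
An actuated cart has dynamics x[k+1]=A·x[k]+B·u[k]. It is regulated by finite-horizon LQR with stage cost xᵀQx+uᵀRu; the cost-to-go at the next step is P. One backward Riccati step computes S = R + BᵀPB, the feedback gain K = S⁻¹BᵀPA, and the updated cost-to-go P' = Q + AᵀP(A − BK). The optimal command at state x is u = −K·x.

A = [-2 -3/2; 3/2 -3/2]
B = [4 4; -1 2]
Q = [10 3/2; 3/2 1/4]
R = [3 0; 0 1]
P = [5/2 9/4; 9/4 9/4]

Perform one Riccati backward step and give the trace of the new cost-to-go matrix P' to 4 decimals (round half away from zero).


11.0530

BᵀP = [7.7500 6.7500; 14.5000 13.5000]
S = R + BᵀPB = [3 0; 0 1] + [24.2500 44.5000; 44.5000 85.0000] = [27.2500 44.5000; 44.5000 86.0000]
BᵀPA = [-5.3750 -21.7500; -8.7500 -42.0000]
K = S⁻¹·BᵀPA = [-0.2006 -0.0041; 0.0021 -0.4862]
A−BK = [-1.2058 0.4615; 1.2953 -0.5317]
AᵀP(A−BK) = [0.5022 -0.1518; -0.1518 0.3008]
P' = Q + AᵀP(A−BK) = [10.5022 1.3482; 1.3482 0.5508]
tr(P') = 11.0530


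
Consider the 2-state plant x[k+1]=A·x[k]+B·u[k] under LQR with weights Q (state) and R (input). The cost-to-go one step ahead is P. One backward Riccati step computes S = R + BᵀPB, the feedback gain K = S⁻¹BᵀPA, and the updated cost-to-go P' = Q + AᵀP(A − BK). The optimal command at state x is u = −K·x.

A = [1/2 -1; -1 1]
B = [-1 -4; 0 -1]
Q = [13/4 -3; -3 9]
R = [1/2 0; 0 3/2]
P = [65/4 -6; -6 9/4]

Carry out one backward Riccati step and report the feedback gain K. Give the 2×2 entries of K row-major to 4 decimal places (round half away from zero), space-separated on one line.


BᵀP = [-16.2500 6.0000; -59.0000 21.7500]
S = R + BᵀPB = [1/2 0; 0 3/2] + [16.2500 59.0000; 59.0000 214.2500] = [16.7500 59.0000; 59.0000 215.7500]
BᵀPA = [-14.1250 22.2500; -51.2500 80.7500]
K = S⁻¹·BᵀPA = [-0.1786 0.2725; -0.1887 0.2998]
A−BK = [-0.4334 0.4715; -1.1887 1.2998]
AᵀP(A−BK) = [0.1188 -0.1634; -0.1634 0.2315]
P' = Q + AᵀP(A−BK) = [3.3688 -3.1634; -3.1634 9.2315]
tr(P') = 12.6003

-0.1786 0.2725 -0.1887 0.2998


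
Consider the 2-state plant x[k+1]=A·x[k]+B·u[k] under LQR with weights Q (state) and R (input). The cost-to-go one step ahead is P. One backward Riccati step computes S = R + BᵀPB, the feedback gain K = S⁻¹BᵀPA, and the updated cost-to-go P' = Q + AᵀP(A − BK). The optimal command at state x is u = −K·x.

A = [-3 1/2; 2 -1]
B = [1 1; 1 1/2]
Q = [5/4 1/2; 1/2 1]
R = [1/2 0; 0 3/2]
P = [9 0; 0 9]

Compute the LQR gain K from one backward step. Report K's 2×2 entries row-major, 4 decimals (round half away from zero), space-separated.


BᵀP = [9.0000 9.0000; 9.0000 4.5000]
S = R + BᵀPB = [1/2 0; 0 3/2] + [18.0000 13.5000; 13.5000 11.2500] = [18.5000 13.5000; 13.5000 12.7500]
BᵀPA = [-9.0000 -4.5000; -18.0000 0.0000]
K = S⁻¹·BᵀPA = [2.3916 -1.0699; -3.9441 1.1329]
A−BK = [-1.4476 0.4371; 1.5804 -0.4965]
AᵀP(A−BK) = [67.5315 -20.7378; -20.7378 6.4353]
P' = Q + AᵀP(A−BK) = [68.7815 -20.2378; -20.2378 7.4353]
tr(P') = 76.2168

2.3916 -1.0699 -3.9441 1.1329


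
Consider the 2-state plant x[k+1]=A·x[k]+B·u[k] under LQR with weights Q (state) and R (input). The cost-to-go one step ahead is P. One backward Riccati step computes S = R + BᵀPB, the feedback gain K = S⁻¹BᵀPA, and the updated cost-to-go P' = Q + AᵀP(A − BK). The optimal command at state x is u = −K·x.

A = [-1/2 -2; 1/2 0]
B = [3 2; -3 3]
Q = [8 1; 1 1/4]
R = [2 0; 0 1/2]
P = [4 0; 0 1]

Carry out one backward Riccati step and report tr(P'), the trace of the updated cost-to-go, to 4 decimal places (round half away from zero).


8.6889

BᵀP = [12.0000 -3.0000; 8.0000 3.0000]
S = R + BᵀPB = [2 0; 0 1/2] + [45.0000 15.0000; 15.0000 25.0000] = [47.0000 15.0000; 15.0000 25.5000]
BᵀPA = [-7.5000 -24.0000; -2.5000 -16.0000]
K = S⁻¹·BᵀPA = [-0.1579 -0.3821; -0.0051 -0.4027]
A−BK = [-0.0159 -0.0483; 0.0416 0.0616]
AᵀP(A−BK) = [0.0526 0.1274; 0.1274 0.3862]
P' = Q + AᵀP(A−BK) = [8.0526 1.1274; 1.1274 0.6362]
tr(P') = 8.6889


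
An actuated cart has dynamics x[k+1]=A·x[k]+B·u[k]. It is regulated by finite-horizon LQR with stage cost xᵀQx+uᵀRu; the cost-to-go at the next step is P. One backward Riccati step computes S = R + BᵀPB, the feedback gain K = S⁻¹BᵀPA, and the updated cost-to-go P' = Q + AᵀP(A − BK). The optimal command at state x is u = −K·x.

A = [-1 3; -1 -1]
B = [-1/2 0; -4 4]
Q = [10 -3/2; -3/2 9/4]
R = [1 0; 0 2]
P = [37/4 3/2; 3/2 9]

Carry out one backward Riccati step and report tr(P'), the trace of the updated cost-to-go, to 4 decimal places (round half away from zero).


BᵀP = [-10.6250 -36.7500; 6.0000 36.0000]
S = R + BᵀPB = [1 0; 0 2] + [152.3125 -147.0000; -147.0000 144.0000] = [153.3125 -147.0000; -147.0000 146.0000]
BᵀPA = [47.3750 4.8750; -42.0000 -18.0000]
K = S⁻¹·BᵀPA = [0.9589 -2.4970; 0.6777 -2.6374]
A−BK = [-0.5206 1.7515; 0.1244 -0.4384]
AᵀP(A−BK) = [4.2898 -14.2249; -14.2249 47.9497]
P' = Q + AᵀP(A−BK) = [14.2898 -15.7249; -15.7249 50.1997]
tr(P') = 64.4895

64.4895


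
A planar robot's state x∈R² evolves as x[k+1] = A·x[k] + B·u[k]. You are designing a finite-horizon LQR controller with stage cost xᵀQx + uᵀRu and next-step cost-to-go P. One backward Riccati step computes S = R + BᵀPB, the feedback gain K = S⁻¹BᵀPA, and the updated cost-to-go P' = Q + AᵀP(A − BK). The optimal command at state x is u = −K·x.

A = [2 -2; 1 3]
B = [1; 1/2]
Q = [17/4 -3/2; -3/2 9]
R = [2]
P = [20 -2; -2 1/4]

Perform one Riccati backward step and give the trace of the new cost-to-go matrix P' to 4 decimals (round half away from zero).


BᵀP = [19.0000 -1.8750]
S = R + BᵀPB = [2] + [18.0625] = [20.0625]
BᵀPA = [36.1250 -43.6250]
K = S⁻¹·BᵀPA = [1.8006 -2.1745]
A−BK = [0.1994 0.1745; 0.0997 4.0872]
AᵀP(A−BK) = [7.2025 -8.6978; -8.6978 11.3894]
P' = Q + AᵀP(A−BK) = [11.4525 -10.1978; -10.1978 20.3894]
tr(P') = 31.8419

31.8419


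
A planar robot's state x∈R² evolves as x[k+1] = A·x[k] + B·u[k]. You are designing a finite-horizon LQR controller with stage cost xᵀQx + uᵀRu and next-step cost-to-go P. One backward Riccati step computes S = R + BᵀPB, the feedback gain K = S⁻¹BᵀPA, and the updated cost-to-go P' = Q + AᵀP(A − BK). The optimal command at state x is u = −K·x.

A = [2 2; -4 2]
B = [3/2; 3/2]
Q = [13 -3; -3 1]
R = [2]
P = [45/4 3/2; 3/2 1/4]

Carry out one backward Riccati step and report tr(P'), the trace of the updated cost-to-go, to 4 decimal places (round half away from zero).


BᵀP = [19.1250 2.6250]
S = R + BᵀPB = [2] + [32.6250] = [34.6250]
BᵀPA = [27.7500 43.5000]
K = S⁻¹·BᵀPA = [0.8014 1.2563]
A−BK = [0.7978 0.1155; -5.2022 0.1155]
AᵀP(A−BK) = [2.7599 2.1372; 2.1372 3.3502]
P' = Q + AᵀP(A−BK) = [15.7599 -0.8628; -0.8628 4.3502]
tr(P') = 20.1101

20.1101


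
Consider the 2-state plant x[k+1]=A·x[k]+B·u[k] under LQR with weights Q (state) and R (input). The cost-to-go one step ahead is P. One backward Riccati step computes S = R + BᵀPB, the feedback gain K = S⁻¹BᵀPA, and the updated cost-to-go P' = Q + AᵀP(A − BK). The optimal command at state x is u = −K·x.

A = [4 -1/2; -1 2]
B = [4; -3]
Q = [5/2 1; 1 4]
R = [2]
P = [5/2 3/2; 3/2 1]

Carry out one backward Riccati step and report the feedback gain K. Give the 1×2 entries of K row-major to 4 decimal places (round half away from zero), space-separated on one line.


1.2667 0.2167

BᵀP = [5.5000 3.0000]
S = R + BᵀPB = [2] + [13.0000] = [15.0000]
BᵀPA = [19.0000 3.2500]
K = S⁻¹·BᵀPA = [1.2667 0.2167]
A−BK = [-1.0667 -1.3667; 2.8000 2.6500]
AᵀP(A−BK) = [4.9333 1.6333; 1.6333 0.9208]
P' = Q + AᵀP(A−BK) = [7.4333 2.6333; 2.6333 4.9208]
tr(P') = 12.3542


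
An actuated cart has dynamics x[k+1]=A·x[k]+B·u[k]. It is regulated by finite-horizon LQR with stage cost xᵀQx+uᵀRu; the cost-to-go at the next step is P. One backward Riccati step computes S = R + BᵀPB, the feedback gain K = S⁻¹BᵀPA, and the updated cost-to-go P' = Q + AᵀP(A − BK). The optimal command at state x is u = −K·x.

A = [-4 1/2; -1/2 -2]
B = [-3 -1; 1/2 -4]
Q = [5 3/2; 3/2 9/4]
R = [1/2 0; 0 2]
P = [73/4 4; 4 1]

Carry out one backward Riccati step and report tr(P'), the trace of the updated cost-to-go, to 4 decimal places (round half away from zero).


BᵀP = [-52.7500 -11.5000; -34.2500 -8.0000]
S = R + BᵀPB = [1/2 0; 0 2] + [152.5000 98.7500; 98.7500 66.2500] = [153.0000 98.7500; 98.7500 68.2500]
BᵀPA = [216.7500 -3.3750; 141.0000 -1.1250]
K = S⁻¹·BᵀPA = [1.2588 -0.1727; 0.2446 0.2333]
A−BK = [0.0210 0.2154; -0.1510 -0.9804]
AᵀP(A−BK) = [0.9174 0.0236; 0.0236 0.2423]
P' = Q + AᵀP(A−BK) = [5.9174 1.5236; 1.5236 2.4923]
tr(P') = 8.4097

8.4097


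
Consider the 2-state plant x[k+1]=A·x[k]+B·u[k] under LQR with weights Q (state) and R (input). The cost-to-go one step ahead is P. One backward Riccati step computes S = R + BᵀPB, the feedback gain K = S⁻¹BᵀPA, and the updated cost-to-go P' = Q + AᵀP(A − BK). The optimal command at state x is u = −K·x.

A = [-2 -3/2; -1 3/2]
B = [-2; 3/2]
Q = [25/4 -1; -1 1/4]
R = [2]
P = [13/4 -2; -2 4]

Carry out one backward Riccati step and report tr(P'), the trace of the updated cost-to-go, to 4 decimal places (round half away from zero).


14.7969

BᵀP = [-9.5000 10.0000]
S = R + BᵀPB = [2] + [34.0000] = [36.0000]
BᵀPA = [9.0000 29.2500]
K = S⁻¹·BᵀPA = [0.2500 0.8125]
A−BK = [-1.5000 0.1250; -1.3750 0.2813]
AᵀP(A−BK) = [6.7500 -0.5625; -0.5625 1.5469]
P' = Q + AᵀP(A−BK) = [13.0000 -1.5625; -1.5625 1.7969]
tr(P') = 14.7969


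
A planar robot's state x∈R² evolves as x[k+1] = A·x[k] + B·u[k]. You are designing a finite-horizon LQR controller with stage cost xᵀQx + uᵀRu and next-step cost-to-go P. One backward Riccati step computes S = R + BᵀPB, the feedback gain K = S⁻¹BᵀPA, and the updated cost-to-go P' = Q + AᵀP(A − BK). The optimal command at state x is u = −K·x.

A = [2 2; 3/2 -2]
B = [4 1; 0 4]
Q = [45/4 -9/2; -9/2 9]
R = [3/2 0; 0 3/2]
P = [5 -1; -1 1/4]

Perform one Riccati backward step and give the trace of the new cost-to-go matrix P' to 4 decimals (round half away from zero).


BᵀP = [20.0000 -4.0000; 1.0000 0.0000]
S = R + BᵀPB = [3/2 0; 0 3/2] + [80.0000 4.0000; 4.0000 1.0000] = [81.5000 4.0000; 4.0000 2.5000]
BᵀPA = [34.0000 48.0000; 2.0000 2.0000]
K = S⁻¹·BᵀPA = [0.4101 0.5965; 0.1438 -0.1545]
A−BK = [0.2157 -0.2317; 0.9248 -1.3822]
AᵀP(A−BK) = [0.3308 0.2766; 0.2766 0.6751]
P' = Q + AᵀP(A−BK) = [11.5808 -4.2234; -4.2234 9.6751]
tr(P') = 21.2559

21.2559


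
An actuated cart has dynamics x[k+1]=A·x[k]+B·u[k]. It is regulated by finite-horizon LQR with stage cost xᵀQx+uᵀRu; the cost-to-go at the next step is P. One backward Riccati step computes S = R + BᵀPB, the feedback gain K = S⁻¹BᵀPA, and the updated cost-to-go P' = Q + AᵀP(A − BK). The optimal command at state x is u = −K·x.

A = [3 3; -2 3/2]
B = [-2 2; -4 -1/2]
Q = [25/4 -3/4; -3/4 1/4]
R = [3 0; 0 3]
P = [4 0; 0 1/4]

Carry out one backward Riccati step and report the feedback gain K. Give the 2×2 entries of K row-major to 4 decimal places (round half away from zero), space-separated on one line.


BᵀP = [-8.0000 -1.0000; 8.0000 -0.1250]
S = R + BᵀPB = [3 0; 0 3] + [20.0000 -15.5000; -15.5000 16.0625] = [23.0000 -15.5000; -15.5000 19.0625]
BᵀPA = [-22.0000 -25.5000; 24.2500 23.8125]
K = S⁻¹·BᵀPA = [-0.2195 -0.5904; 1.0937 0.7692]
A−BK = [0.3737 0.2810; -2.3311 -0.4768]
AᵀP(A−BK) = [5.6500 3.6102; 3.6102 3.1930]
P' = Q + AᵀP(A−BK) = [11.9000 2.8602; 2.8602 3.4430]
tr(P') = 15.3430

-0.2195 -0.5904 1.0937 0.7692


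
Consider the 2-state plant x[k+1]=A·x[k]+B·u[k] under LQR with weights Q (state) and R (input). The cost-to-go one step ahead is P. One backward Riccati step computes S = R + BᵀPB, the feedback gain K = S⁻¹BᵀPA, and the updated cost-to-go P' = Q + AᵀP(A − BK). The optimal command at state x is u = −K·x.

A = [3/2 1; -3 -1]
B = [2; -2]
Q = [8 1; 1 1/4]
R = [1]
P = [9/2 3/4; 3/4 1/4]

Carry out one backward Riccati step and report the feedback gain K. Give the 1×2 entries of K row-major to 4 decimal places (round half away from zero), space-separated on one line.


0.5893 0.4643

BᵀP = [7.5000 1.0000]
S = R + BᵀPB = [1] + [13.0000] = [14.0000]
BᵀPA = [8.2500 6.5000]
K = S⁻¹·BᵀPA = [0.5893 0.4643]
A−BK = [0.3214 0.0714; -1.8214 -0.0714]
AᵀP(A−BK) = [0.7634 0.2946; 0.2946 0.2321]
P' = Q + AᵀP(A−BK) = [8.7634 1.2946; 1.2946 0.4821]
tr(P') = 9.2455


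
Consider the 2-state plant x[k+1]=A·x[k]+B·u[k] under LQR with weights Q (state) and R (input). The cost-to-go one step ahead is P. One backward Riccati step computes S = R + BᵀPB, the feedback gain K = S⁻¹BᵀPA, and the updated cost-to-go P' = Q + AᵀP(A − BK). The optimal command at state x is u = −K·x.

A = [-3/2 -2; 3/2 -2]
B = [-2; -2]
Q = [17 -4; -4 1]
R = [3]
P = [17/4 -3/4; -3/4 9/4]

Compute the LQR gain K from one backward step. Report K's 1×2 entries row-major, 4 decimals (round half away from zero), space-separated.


BᵀP = [-7.0000 -3.0000]
S = R + BᵀPB = [3] + [20.0000] = [23.0000]
BᵀPA = [6.0000 20.0000]
K = S⁻¹·BᵀPA = [0.2609 0.8696]
A−BK = [-0.9783 -0.2609; 2.0217 -0.2609]
AᵀP(A−BK) = [16.4348 0.7826; 0.7826 2.6087]
P' = Q + AᵀP(A−BK) = [33.4348 -3.2174; -3.2174 3.6087]
tr(P') = 37.0435

0.2609 0.8696


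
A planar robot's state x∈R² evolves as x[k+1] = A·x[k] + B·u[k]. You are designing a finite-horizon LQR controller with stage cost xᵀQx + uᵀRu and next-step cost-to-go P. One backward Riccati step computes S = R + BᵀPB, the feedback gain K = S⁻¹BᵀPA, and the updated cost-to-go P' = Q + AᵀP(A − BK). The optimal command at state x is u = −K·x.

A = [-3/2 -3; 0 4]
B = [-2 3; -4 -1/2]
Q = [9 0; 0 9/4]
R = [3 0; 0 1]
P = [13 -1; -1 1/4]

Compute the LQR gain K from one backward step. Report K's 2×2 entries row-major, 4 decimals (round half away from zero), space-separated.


0.0701 -0.3027 -0.4509 -1.2483

BᵀP = [-22.0000 1.0000; 39.5000 -3.1250]
S = R + BᵀPB = [3 0; 0 1] + [40.0000 -66.5000; -66.5000 120.0625] = [43.0000 -66.5000; -66.5000 121.0625]
BᵀPA = [33.0000 70.0000; -59.2500 -131.0000]
K = S⁻¹·BᵀPA = [0.0701 -0.3027; -0.4509 -1.2483]
A−BK = [-0.0071 0.1397; 0.0550 2.1651]
AᵀP(A−BK) = [0.2202 0.5238; 0.5238 2.6539]
P' = Q + AᵀP(A−BK) = [9.2202 0.5238; 0.5238 4.9039]
tr(P') = 14.1242


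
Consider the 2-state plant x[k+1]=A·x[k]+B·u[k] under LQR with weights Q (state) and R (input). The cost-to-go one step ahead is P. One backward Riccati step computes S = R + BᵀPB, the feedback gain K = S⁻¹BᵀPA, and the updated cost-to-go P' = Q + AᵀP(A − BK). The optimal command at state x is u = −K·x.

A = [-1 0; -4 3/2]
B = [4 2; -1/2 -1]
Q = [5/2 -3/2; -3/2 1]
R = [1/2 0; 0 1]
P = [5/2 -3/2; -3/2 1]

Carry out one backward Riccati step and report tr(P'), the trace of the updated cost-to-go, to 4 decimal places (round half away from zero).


BᵀP = [10.7500 -6.5000; 6.5000 -4.0000]
S = R + BᵀPB = [1/2 0; 0 1] + [46.2500 28.0000; 28.0000 17.0000] = [46.7500 28.0000; 28.0000 18.0000]
BᵀPA = [15.2500 -9.7500; 9.5000 -6.0000]
K = S⁻¹·BᵀPA = [0.1478 -0.1304; 0.2978 -0.1304]
A−BK = [-2.1870 0.7826; -3.6283 1.3043]
AᵀP(A−BK) = [1.4163 -0.5217; -0.5217 0.1957]
P' = Q + AᵀP(A−BK) = [3.9163 -2.0217; -2.0217 1.1957]
tr(P') = 5.1120

5.1120


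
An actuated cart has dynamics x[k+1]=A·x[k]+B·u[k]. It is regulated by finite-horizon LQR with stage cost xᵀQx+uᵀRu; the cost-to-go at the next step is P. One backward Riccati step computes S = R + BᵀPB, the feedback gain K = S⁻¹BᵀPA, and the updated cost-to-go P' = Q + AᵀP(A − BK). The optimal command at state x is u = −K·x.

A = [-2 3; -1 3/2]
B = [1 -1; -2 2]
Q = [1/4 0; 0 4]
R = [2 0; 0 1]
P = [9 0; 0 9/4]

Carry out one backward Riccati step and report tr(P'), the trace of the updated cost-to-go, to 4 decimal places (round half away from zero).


96.8315

BᵀP = [9.0000 -4.5000; -9.0000 4.5000]
S = R + BᵀPB = [2 0; 0 1] + [18.0000 -18.0000; -18.0000 18.0000] = [20.0000 -18.0000; -18.0000 19.0000]
BᵀPA = [-13.5000 20.2500; 13.5000 -20.2500]
K = S⁻¹·BᵀPA = [-0.2411 0.3616; 0.4821 -0.7232]
A−BK = [-1.2768 1.9152; -2.4464 3.6696]
AᵀP(A−BK) = [28.4866 -42.7299; -42.7299 64.0949]
P' = Q + AᵀP(A−BK) = [28.7366 -42.7299; -42.7299 68.0949]
tr(P') = 96.8315


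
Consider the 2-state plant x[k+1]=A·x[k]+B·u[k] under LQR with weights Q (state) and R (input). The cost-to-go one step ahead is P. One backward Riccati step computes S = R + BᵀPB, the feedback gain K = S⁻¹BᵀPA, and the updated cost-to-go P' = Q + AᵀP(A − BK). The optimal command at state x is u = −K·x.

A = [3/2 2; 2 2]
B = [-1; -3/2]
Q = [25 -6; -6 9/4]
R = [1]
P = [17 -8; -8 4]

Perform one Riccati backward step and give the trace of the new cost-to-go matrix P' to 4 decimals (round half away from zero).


37.4167

BᵀP = [-5.0000 2.0000]
S = R + BᵀPB = [1] + [2.0000] = [3.0000]
BᵀPA = [-3.5000 -6.0000]
K = S⁻¹·BᵀPA = [-1.1667 -2.0000]
A−BK = [0.3333 0.0000; 0.2500 -1.0000]
AᵀP(A−BK) = [2.1667 4.0000; 4.0000 8.0000]
P' = Q + AᵀP(A−BK) = [27.1667 -2.0000; -2.0000 10.2500]
tr(P') = 37.4167


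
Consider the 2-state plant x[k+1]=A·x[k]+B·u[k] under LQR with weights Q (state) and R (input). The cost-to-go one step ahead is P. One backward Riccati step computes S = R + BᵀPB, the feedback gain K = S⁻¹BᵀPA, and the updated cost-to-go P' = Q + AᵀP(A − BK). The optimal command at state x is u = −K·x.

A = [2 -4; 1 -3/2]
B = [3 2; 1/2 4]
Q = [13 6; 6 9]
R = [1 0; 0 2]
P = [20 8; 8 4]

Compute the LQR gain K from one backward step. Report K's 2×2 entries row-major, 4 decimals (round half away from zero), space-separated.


BᵀP = [64.0000 26.0000; 72.0000 32.0000]
S = R + BᵀPB = [1 0; 0 2] + [205.0000 232.0000; 232.0000 272.0000] = [206.0000 232.0000; 232.0000 274.0000]
BᵀPA = [154.0000 -295.0000; 176.0000 -336.0000]
K = S⁻¹·BᵀPA = [0.5206 -1.0985; 0.2015 -0.2962]
A−BK = [0.0351 -0.1122; -0.0664 0.2340]
AᵀP(A−BK) = [0.3573 -0.7069; -0.7069 1.4328]
P' = Q + AᵀP(A−BK) = [13.3573 5.2931; 5.2931 10.4328]
tr(P') = 23.7901

0.5206 -1.0985 0.2015 -0.2962


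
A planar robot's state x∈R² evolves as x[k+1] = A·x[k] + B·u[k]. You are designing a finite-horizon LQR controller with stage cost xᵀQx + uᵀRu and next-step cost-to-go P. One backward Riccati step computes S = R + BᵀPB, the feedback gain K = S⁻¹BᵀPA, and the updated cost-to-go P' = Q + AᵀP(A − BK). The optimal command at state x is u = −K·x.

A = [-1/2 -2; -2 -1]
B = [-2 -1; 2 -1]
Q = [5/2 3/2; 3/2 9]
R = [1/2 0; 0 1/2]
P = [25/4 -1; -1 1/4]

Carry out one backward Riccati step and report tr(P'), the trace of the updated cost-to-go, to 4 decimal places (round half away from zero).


12.3254

BᵀP = [-14.5000 2.5000; -5.2500 0.7500]
S = R + BᵀPB = [1/2 0; 0 1/2] + [34.0000 12.0000; 12.0000 4.5000] = [34.5000 12.0000; 12.0000 5.0000]
BᵀPA = [2.2500 26.5000; 1.1250 9.7500]
K = S⁻¹·BᵀPA = [-0.0789 0.5439; 0.4145 0.6447]
A−BK = [-0.2434 -0.2675; -1.4276 -1.4430]
AᵀP(A−BK) = [0.2738 0.3010; 0.3010 0.5515]
P' = Q + AᵀP(A−BK) = [2.7738 1.8010; 1.8010 9.5515]
tr(P') = 12.3254


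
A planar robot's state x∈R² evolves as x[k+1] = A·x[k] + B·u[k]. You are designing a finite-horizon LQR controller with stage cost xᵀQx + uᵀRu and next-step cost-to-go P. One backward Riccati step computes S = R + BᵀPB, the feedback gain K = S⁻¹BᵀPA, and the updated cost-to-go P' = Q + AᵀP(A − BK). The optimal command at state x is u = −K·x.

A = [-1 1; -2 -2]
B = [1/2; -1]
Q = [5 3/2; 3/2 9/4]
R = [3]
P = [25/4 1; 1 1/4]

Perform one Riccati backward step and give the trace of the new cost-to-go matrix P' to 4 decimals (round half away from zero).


19.2500

BᵀP = [2.1250 0.2500]
S = R + BᵀPB = [3] + [0.8125] = [3.8125]
BᵀPA = [-2.6250 1.6250]
K = S⁻¹·BᵀPA = [-0.6885 0.4262]
A−BK = [-0.6557 0.7869; -2.6885 -1.5738]
AᵀP(A−BK) = [9.4426 -4.1311; -4.1311 2.5574]
P' = Q + AᵀP(A−BK) = [14.4426 -2.6311; -2.6311 4.8074]
tr(P') = 19.2500


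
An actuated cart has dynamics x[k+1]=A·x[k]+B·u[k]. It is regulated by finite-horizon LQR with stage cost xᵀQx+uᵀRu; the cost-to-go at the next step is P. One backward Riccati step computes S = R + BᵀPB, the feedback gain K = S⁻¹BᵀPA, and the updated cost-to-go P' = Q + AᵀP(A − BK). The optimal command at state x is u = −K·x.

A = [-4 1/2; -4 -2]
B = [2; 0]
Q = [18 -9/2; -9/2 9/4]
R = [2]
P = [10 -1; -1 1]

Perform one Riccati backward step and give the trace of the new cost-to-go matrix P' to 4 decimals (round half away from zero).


44.6548

BᵀP = [20.0000 -2.0000]
S = R + BᵀPB = [2] + [40.0000] = [42.0000]
BᵀPA = [-72.0000 14.0000]
K = S⁻¹·BᵀPA = [-1.7143 0.3333]
A−BK = [-0.5714 -0.1667; -4.0000 -2.0000]
AᵀP(A−BK) = [20.5714 6.0000; 6.0000 3.8333]
P' = Q + AᵀP(A−BK) = [38.5714 1.5000; 1.5000 6.0833]
tr(P') = 44.6548


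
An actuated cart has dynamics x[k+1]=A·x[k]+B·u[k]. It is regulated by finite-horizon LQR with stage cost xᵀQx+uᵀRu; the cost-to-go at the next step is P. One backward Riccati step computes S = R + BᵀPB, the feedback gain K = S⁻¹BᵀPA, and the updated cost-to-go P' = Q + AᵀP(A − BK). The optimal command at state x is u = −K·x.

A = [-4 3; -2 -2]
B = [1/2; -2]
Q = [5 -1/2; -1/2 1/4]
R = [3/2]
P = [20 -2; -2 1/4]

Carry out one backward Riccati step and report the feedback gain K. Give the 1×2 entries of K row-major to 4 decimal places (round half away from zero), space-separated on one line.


BᵀP = [14.0000 -1.5000]
S = R + BᵀPB = [3/2] + [10.0000] = [11.5000]
BᵀPA = [-53.0000 45.0000]
K = S⁻¹·BᵀPA = [-4.6087 3.9130]
A−BK = [-1.6957 1.0435; -11.2174 5.8261]
AᵀP(A−BK) = [44.7391 -35.6087; -35.6087 28.9130]
P' = Q + AᵀP(A−BK) = [49.7391 -36.1087; -36.1087 29.1630]
tr(P') = 78.9022

-4.6087 3.9130


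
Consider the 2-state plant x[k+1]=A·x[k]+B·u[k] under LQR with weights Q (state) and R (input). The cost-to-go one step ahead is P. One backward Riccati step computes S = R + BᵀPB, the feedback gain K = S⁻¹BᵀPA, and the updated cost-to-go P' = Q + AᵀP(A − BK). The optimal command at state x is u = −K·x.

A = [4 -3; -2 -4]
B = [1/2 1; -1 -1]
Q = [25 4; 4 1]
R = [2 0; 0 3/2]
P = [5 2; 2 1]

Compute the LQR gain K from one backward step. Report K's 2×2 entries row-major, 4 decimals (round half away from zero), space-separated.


BᵀP = [0.5000 0.0000; 3.0000 1.0000]
S = R + BᵀPB = [2 0; 0 3/2] + [0.2500 0.5000; 0.5000 2.0000] = [2.2500 0.5000; 0.5000 3.5000]
BᵀPA = [2.0000 -1.5000; 10.0000 -13.0000]
K = S⁻¹·BᵀPA = [0.2623 0.1639; 2.8197 -3.7377]
A−BK = [1.0492 0.6557; 1.0820 -7.5738]
AᵀP(A−BK) = [23.2787 -34.9508; -34.9508 60.6557]
P' = Q + AᵀP(A−BK) = [48.2787 -30.9508; -30.9508 61.6557]
tr(P') = 109.9344

0.2623 0.1639 2.8197 -3.7377


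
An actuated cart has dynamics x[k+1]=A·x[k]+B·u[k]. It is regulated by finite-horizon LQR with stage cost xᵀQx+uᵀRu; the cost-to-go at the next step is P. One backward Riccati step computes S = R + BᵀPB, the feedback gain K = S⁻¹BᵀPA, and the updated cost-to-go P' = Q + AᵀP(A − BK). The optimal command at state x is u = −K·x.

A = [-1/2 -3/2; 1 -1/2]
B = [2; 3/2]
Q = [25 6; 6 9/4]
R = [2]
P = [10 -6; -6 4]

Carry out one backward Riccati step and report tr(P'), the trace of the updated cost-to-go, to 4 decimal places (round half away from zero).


33.2833

BᵀP = [11.0000 -6.0000]
S = R + BᵀPB = [2] + [13.0000] = [15.0000]
BᵀPA = [-11.5000 -13.5000]
K = S⁻¹·BᵀPA = [-0.7667 -0.9000]
A−BK = [1.0333 0.3000; 2.1500 0.8500]
AᵀP(A−BK) = [3.6833 2.6500; 2.6500 2.3500]
P' = Q + AᵀP(A−BK) = [28.6833 8.6500; 8.6500 4.6000]
tr(P') = 33.2833


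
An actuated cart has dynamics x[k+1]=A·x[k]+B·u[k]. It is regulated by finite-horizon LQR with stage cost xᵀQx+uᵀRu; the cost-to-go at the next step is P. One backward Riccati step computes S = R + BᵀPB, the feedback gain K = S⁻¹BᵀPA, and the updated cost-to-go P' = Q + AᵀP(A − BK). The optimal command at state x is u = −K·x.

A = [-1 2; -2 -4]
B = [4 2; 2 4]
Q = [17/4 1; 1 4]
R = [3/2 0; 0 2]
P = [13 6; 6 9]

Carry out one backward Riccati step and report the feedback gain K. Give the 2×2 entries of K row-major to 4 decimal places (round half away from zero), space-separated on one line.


BᵀP = [64.0000 42.0000; 50.0000 48.0000]
S = R + BᵀPB = [3/2 0; 0 2] + [340.0000 296.0000; 296.0000 292.0000] = [341.5000 296.0000; 296.0000 294.0000]
BᵀPA = [-148.0000 -40.0000; -146.0000 -92.0000]
K = S⁻¹·BᵀPA = [-0.0232 1.2102; -0.4733 -1.5313]
A−BK = [0.0392 0.2220; -0.0605 -0.2950]
AᵀP(A−BK) = [0.4733 1.5313; 1.5313 7.5248]
P' = Q + AᵀP(A−BK) = [4.7233 2.5313; 2.5313 11.5248]
tr(P') = 16.2480

-0.0232 1.2102 -0.4733 -1.5313


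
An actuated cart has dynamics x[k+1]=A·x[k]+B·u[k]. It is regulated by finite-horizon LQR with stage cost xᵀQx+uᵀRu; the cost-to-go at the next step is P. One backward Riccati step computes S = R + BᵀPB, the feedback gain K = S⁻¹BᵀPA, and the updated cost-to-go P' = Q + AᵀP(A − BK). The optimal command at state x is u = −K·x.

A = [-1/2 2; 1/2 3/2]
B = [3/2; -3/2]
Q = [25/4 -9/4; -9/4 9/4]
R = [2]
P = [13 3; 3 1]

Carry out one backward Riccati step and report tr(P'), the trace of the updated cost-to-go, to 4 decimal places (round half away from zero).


21.4375

BᵀP = [15.0000 3.0000]
S = R + BᵀPB = [2] + [18.0000] = [20.0000]
BᵀPA = [-6.0000 34.5000]
K = S⁻¹·BᵀPA = [-0.3000 1.7250]
A−BK = [-0.0500 -0.5875; 0.0500 4.0875]
AᵀP(A−BK) = [0.2000 -1.1500; -1.1500 12.7375]
P' = Q + AᵀP(A−BK) = [6.4500 -3.4000; -3.4000 14.9875]
tr(P') = 21.4375


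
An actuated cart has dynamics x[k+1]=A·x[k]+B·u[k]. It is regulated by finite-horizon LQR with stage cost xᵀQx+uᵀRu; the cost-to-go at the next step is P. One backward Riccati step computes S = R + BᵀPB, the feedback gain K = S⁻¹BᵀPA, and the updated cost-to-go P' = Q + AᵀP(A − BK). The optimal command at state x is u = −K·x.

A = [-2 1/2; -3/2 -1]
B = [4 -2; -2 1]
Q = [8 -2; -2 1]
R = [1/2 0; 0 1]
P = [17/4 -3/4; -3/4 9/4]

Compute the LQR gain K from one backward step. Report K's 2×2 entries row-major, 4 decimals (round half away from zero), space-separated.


BᵀP = [18.5000 -7.5000; -9.2500 3.7500]
S = R + BᵀPB = [1/2 0; 0 1] + [89.0000 -44.5000; -44.5000 22.2500] = [89.5000 -44.5000; -44.5000 23.2500]
BᵀPA = [-25.7500 16.7500; 12.8750 -8.3750]
K = S⁻¹·BᵀPA = [-0.2559 0.1665; 0.0640 -0.0416]
A−BK = [-0.8484 -0.2491; -2.0758 -0.6255]
AᵀP(A−BK) = [10.1494 3.0096; 3.0096 0.9258]
P' = Q + AᵀP(A−BK) = [18.1494 1.0096; 1.0096 1.9258]
tr(P') = 20.0752

-0.2559 0.1665 0.0640 -0.0416


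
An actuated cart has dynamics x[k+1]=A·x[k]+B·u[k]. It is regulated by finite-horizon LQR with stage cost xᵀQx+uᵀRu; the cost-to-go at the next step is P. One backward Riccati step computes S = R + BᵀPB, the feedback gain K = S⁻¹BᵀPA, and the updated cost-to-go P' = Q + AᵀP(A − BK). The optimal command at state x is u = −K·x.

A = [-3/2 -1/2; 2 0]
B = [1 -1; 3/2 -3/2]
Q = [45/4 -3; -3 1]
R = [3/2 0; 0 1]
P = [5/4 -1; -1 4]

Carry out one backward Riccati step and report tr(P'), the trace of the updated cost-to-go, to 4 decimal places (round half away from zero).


23.6608

BᵀP = [-0.2500 5.0000; 0.2500 -5.0000]
S = R + BᵀPB = [3/2 0; 0 1] + [7.2500 -7.2500; -7.2500 7.2500] = [8.7500 -7.2500; -7.2500 8.2500]
BᵀPA = [10.3750 0.1250; -10.3750 -0.1250]
K = S⁻¹·BᵀPA = [0.5287 0.0064; -0.7930 -0.0096]
A−BK = [-2.8217 -0.5159; 0.0175 -0.0239]
AᵀP(A−BK) = [11.1003 1.7723; 1.7723 0.3105]
P' = Q + AᵀP(A−BK) = [22.3503 -1.2277; -1.2277 1.3105]
tr(P') = 23.6608


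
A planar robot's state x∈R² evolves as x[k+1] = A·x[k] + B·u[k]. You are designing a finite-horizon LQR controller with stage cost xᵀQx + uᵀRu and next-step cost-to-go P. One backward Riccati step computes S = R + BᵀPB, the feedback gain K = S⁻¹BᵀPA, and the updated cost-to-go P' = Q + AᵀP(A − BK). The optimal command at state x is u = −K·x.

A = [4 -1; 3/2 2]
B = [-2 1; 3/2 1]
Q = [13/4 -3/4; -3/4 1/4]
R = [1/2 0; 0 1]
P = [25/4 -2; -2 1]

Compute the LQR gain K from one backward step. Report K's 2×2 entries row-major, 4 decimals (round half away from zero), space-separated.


BᵀP = [-15.5000 5.5000; 4.2500 -1.0000]
S = R + BᵀPB = [1/2 0; 0 1] + [39.2500 -10.0000; -10.0000 3.2500] = [39.7500 -10.0000; -10.0000 4.2500]
BᵀPA = [-53.7500 26.5000; 15.5000 -6.2500]
K = S⁻¹·BᵀPA = [-1.0653 0.7271; 1.1405 0.2403]
A−BK = [0.7289 0.2140; 1.9574 0.6691]
AᵀP(A−BK) = [3.3132 0.3581; 0.3581 0.4832]
P' = Q + AᵀP(A−BK) = [6.5632 -0.3919; -0.3919 0.7332]
tr(P') = 7.2965

-1.0653 0.7271 1.1405 0.2403


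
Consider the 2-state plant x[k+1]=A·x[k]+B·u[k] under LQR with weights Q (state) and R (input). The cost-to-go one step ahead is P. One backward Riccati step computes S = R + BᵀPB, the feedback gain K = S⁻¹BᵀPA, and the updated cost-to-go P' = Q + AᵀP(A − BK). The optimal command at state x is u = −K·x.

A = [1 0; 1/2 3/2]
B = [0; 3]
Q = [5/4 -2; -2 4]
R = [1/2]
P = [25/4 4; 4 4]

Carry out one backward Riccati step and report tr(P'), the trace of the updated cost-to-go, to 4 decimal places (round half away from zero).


7.7466

BᵀP = [12.0000 12.0000]
S = R + BᵀPB = [1/2] + [36.0000] = [36.5000]
BᵀPA = [18.0000 18.0000]
K = S⁻¹·BᵀPA = [0.4932 0.4932]
A−BK = [1.0000 0.0000; -0.9795 0.0205]
AᵀP(A−BK) = [2.3733 0.1233; 0.1233 0.1233]
P' = Q + AᵀP(A−BK) = [3.6233 -1.8767; -1.8767 4.1233]
tr(P') = 7.7466
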